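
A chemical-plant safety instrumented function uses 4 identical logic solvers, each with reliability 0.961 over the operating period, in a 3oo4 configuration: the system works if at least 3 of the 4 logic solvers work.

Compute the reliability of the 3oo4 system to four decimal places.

0.9913

R = Σ_{i=3}^{4} C(4,i) p^i (1−p)^{4−i} with p = 0.961
C(4,3)·0.961^3·0.039^1 = 0.138451
C(4,4)·0.961^4·0.039^0 = 0.852891
Sum = 0.9913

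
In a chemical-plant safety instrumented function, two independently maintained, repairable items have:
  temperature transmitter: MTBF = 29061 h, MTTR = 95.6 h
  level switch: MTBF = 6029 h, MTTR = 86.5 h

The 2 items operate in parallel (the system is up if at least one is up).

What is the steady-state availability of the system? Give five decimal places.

0.99995

A(temperature transmitter) = MTBF/(MTBF+MTTR) = 29061/(29061+95.6) = 0.996721
A(level switch) = MTBF/(MTBF+MTTR) = 6029/(6029+86.5) = 0.985856
Parallel availability: 1 − (1 − 0.996721)(1 − 0.985856) = 0.99995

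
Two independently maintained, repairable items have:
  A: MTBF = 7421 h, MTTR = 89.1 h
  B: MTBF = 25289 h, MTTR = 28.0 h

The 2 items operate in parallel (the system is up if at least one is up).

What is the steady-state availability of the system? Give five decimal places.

0.99999

A(A) = MTBF/(MTBF+MTTR) = 7421/(7421+89.1) = 0.988136
A(B) = MTBF/(MTBF+MTTR) = 25289/(25289+28.0) = 0.998894
Parallel availability: 1 − (1 − 0.988136)(1 − 0.998894) = 0.99999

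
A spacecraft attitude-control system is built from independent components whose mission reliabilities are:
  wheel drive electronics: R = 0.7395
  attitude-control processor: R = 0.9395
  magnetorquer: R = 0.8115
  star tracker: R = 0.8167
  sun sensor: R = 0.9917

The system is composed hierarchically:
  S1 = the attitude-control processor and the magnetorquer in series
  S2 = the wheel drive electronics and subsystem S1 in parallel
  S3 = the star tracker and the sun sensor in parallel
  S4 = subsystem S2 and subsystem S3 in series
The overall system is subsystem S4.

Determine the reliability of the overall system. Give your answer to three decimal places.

0.937

Series (attitude-control processor and magnetorquer): 0.93950 × 0.81150 = 0.76240
Parallel (wheel drive electronics and [0.76240]): 1 − (1 − 0.73950)(1 − 0.76240) = 0.93811
Parallel (star tracker and sun sensor): 1 − (1 − 0.81670)(1 − 0.99170) = 0.99848
Series ([0.93811] and [0.99848]): 0.93811 × 0.99848 = 0.937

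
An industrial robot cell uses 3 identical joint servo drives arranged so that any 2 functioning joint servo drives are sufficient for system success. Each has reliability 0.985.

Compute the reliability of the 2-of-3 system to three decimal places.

0.999

R = Σ_{i=2}^{3} C(3,i) p^i (1−p)^{3−i} with p = 0.985
C(3,2)·0.985^2·0.015^1 = 0.04366
C(3,3)·0.985^3·0.015^0 = 0.95567
Sum = 0.999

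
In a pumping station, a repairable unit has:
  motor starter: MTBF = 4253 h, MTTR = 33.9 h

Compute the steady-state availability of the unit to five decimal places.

A(motor starter) = MTBF/(MTBF+MTTR) = 4253/(4253+33.9) = 0.99209

0.99209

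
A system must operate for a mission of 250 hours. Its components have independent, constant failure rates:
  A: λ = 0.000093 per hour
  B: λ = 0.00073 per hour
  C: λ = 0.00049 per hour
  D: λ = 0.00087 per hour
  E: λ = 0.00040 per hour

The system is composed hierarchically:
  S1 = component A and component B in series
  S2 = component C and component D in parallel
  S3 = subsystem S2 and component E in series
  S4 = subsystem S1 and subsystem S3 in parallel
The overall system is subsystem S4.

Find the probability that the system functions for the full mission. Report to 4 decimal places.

0.9785

R(A) = exp(−0.000093 × 250) = 0.977018
R(B) = exp(−0.00073 × 250) = 0.833185
R(C) = exp(−0.00049 × 250) = 0.884706
R(D) = exp(−0.00087 × 250) = 0.804528
R(E) = exp(−0.00040 × 250) = 0.904837
Series (A and B): 0.977018 × 0.833185 = 0.814037
Parallel (C and D): 1 − (1 − 0.884706)(1 − 0.804528) = 0.977463
Series ([0.977463] and E): 0.977463 × 0.904837 = 0.884445
Parallel ([0.814037] and [0.884445]): 1 − (1 − 0.814037)(1 − 0.884445) = 0.9785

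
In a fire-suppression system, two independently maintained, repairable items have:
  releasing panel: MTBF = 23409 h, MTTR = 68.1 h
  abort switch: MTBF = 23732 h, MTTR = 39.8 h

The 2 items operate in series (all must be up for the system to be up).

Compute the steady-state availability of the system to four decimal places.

0.9954

A(releasing panel) = MTBF/(MTBF+MTTR) = 23409/(23409+68.1) = 0.997099
A(abort switch) = MTBF/(MTBF+MTTR) = 23732/(23732+39.8) = 0.998326
Series availability: 0.997099 × 0.998326 = 0.9954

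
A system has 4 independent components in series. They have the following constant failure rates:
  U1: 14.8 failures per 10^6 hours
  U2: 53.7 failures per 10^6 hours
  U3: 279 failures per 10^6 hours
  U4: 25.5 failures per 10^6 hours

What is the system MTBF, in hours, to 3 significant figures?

2680

Series of exponential components: λ_sys = Σ λ_i
λ_sys = 0.0000148 + 0.0000537 + 0.000279 + 0.0000255 = 3.7300e-04 /h
MTBF = 1 / λ_sys = 2680 h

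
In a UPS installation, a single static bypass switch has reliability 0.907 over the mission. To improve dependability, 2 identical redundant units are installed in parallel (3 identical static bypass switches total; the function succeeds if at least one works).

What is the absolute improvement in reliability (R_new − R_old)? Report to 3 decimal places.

R_before = 0.907
R_after = 1 − (1 − 0.907)^3 = 0.999
ΔR = 0.999 − 0.907 = 0.092

0.092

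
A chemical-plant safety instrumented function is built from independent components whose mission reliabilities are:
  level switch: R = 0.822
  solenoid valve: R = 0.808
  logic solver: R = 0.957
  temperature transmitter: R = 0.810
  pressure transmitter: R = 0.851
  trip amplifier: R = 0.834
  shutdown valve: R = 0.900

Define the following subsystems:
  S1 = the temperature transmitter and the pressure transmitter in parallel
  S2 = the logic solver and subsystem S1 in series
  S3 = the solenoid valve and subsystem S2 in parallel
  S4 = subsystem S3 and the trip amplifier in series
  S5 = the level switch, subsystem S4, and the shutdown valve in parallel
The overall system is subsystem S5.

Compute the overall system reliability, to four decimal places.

0.9968

Parallel (temperature transmitter and pressure transmitter): 1 − (1 − 0.810000)(1 − 0.851000) = 0.971690
Series (logic solver and [0.971690]): 0.957000 × 0.971690 = 0.929907
Parallel (solenoid valve and [0.929907]): 1 − (1 − 0.808000)(1 − 0.929907) = 0.986542
Series ([0.986542] and trip amplifier): 0.986542 × 0.834000 = 0.822776
Parallel (level switch, [0.822776], and shutdown valve): 1 − (1 − 0.822000)(1 − 0.822776)(1 − 0.900000) = 0.9968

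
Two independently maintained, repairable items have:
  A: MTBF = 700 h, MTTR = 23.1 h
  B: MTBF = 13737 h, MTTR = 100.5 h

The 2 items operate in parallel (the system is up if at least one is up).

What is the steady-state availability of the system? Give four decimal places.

A(A) = MTBF/(MTBF+MTTR) = 700/(700+23.1) = 0.968054
A(B) = MTBF/(MTBF+MTTR) = 13737/(13737+100.5) = 0.992737
Parallel availability: 1 − (1 − 0.968054)(1 − 0.992737) = 0.9998

0.9998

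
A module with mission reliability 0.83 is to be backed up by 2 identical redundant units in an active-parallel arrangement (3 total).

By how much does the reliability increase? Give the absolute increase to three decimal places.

R_before = 0.83
R_after = 1 − (1 − 0.83)^3 = 0.995
ΔR = 0.995 − 0.83 = 0.165

0.165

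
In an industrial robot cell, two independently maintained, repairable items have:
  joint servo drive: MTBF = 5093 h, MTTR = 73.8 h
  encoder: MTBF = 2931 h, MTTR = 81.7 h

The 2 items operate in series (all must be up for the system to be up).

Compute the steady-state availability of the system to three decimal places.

A(joint servo drive) = MTBF/(MTBF+MTTR) = 5093/(5093+73.8) = 0.985716
A(encoder) = MTBF/(MTBF+MTTR) = 2931/(2931+81.7) = 0.972881
Series availability: 0.985716 × 0.972881 = 0.959

0.959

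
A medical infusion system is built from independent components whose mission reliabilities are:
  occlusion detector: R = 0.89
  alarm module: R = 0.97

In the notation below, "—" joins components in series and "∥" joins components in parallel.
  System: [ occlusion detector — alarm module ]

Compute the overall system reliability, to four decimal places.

Series (occlusion detector and alarm module): 0.890000 × 0.970000 = 0.8633

0.8633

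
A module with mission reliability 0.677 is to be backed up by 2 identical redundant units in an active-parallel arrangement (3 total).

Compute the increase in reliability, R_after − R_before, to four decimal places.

R_before = 0.677
R_after = 1 − (1 − 0.677)^3 = 0.9663
ΔR = 0.9663 − 0.677 = 0.2893

0.2893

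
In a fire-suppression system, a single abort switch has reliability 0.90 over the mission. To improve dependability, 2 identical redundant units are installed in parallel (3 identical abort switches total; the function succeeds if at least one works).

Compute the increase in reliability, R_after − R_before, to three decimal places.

0.099

R_before = 0.90
R_after = 1 − (1 − 0.90)^3 = 0.999
ΔR = 0.999 − 0.90 = 0.099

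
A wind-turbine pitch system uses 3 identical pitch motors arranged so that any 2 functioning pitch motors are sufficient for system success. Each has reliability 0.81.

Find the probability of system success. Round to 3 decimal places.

0.905

R = Σ_{i=2}^{3} C(3,i) p^i (1−p)^{3−i} with p = 0.81
C(3,2)·0.81^2·0.19^1 = 0.37398
C(3,3)·0.81^3·0.19^0 = 0.53144
Sum = 0.905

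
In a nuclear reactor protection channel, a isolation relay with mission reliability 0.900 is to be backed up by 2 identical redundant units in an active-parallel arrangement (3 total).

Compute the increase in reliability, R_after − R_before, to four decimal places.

0.0990

R_before = 0.900
R_after = 1 − (1 − 0.900)^3 = 0.9990
ΔR = 0.9990 − 0.900 = 0.0990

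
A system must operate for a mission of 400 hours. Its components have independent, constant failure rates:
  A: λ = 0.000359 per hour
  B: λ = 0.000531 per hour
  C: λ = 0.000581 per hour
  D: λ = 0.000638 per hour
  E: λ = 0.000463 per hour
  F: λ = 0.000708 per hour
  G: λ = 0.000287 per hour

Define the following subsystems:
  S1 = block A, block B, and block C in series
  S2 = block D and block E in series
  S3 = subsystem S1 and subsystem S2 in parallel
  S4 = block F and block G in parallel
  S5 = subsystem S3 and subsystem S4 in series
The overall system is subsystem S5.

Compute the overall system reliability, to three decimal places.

R(A) = exp(−0.000359 × 400) = 0.86623
R(B) = exp(−0.000531 × 400) = 0.80864
R(C) = exp(−0.000581 × 400) = 0.79263
R(D) = exp(−0.000638 × 400) = 0.77476
R(E) = exp(−0.000463 × 400) = 0.83094
R(F) = exp(−0.000708 × 400) = 0.75337
R(G) = exp(−0.000287 × 400) = 0.89154
Series (A, B, and C): 0.86623 × 0.80864 × 0.79263 = 0.55521
Series (D and E): 0.77476 × 0.83094 = 0.64378
Parallel ([0.55521] and [0.64378]): 1 − (1 − 0.55521)(1 − 0.64378) = 0.84156
Parallel (F and G): 1 − (1 − 0.75337)(1 − 0.89154) = 0.97325
Series ([0.84156] and [0.97325]): 0.84156 × 0.97325 = 0.819

0.819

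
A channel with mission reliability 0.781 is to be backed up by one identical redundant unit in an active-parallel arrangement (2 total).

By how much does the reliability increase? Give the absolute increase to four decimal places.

R_before = 0.781
R_after = 1 − (1 − 0.781)^2 = 0.9520
ΔR = 0.9520 − 0.781 = 0.1710

0.1710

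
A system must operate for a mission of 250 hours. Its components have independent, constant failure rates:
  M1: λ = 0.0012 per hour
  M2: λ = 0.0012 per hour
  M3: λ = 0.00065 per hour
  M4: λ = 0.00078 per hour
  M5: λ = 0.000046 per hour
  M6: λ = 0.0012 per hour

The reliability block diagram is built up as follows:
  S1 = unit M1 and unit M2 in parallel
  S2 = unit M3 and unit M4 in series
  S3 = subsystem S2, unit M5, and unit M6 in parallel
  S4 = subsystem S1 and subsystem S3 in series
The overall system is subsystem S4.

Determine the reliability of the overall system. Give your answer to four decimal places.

0.9320

R(M1) = exp(−0.0012 × 250) = 0.740818
R(M2) = exp(−0.0012 × 250) = 0.740818
R(M3) = exp(−0.00065 × 250) = 0.850016
R(M4) = exp(−0.00078 × 250) = 0.822835
R(M5) = exp(−0.000046 × 250) = 0.988566
R(M6) = exp(−0.0012 × 250) = 0.740818
Parallel (M1 and M2): 1 − (1 − 0.740818)(1 − 0.740818) = 0.932825
Series (M3 and M4): 0.850016 × 0.822835 = 0.699423
Parallel ([0.699423], M5, and M6): 1 − (1 − 0.699423)(1 − 0.988566)(1 − 0.740818) = 0.999109
Series ([0.932825] and [0.999109]): 0.932825 × 0.999109 = 0.9320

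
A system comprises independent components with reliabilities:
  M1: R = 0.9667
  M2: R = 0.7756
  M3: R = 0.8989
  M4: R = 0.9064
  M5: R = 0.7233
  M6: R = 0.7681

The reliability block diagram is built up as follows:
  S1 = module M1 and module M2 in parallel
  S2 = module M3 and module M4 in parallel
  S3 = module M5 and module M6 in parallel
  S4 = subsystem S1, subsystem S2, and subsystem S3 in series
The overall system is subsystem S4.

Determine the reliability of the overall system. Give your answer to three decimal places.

Parallel (M1 and M2): 1 − (1 − 0.96670)(1 − 0.77560) = 0.99253
Parallel (M3 and M4): 1 − (1 − 0.89890)(1 − 0.90640) = 0.99054
Parallel (M5 and M6): 1 − (1 − 0.72330)(1 − 0.76810) = 0.93583
Series ([0.99253], [0.99054], and [0.93583]): 0.99253 × 0.99054 × 0.93583 = 0.920

0.920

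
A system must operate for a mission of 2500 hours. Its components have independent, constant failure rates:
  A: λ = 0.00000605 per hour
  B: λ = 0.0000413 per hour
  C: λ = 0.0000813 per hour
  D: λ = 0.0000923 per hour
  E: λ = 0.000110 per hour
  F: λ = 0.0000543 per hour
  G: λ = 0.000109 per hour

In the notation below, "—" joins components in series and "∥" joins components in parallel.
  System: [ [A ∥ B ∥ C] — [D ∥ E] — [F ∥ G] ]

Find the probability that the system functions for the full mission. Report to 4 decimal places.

0.9214

R(A) = exp(−0.00000605 × 2500) = 0.984989
R(B) = exp(−0.0000413 × 2500) = 0.901901
R(C) = exp(−0.0000813 × 2500) = 0.816074
R(D) = exp(−0.0000923 × 2500) = 0.793938
R(E) = exp(−0.000110 × 2500) = 0.759572
R(F) = exp(−0.0000543 × 2500) = 0.873061
R(G) = exp(−0.000109 × 2500) = 0.761473
Parallel (A, B, and C): 1 − (1 − 0.984989)(1 − 0.901901)(1 − 0.816074) = 0.999729
Parallel (D and E): 1 − (1 − 0.793938)(1 − 0.759572) = 0.950457
Parallel (F and G): 1 − (1 − 0.873061)(1 − 0.761473) = 0.969722
Series ([0.999729], [0.950457], and [0.969722]): 0.999729 × 0.950457 × 0.969722 = 0.9214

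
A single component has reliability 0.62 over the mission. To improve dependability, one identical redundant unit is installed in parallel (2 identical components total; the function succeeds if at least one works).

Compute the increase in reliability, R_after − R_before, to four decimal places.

0.2356

R_before = 0.62
R_after = 1 − (1 − 0.62)^2 = 0.8556
ΔR = 0.8556 − 0.62 = 0.2356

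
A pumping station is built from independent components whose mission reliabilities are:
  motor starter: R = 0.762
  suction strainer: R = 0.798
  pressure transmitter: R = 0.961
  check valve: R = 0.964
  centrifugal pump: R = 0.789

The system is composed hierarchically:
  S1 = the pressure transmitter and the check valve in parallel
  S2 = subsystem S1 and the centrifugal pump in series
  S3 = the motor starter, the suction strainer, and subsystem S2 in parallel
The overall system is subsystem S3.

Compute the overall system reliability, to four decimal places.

0.9898

Parallel (pressure transmitter and check valve): 1 − (1 − 0.961000)(1 − 0.964000) = 0.998596
Series ([0.998596] and centrifugal pump): 0.998596 × 0.789000 = 0.787892
Parallel (motor starter, suction strainer, and [0.787892]): 1 − (1 − 0.762000)(1 − 0.798000)(1 − 0.787892) = 0.9898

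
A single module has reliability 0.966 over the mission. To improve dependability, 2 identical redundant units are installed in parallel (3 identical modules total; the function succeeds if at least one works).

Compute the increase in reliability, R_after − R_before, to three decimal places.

0.034

R_before = 0.966
R_after = 1 − (1 − 0.966)^3 = 1.000
ΔR = 1.000 − 0.966 = 0.034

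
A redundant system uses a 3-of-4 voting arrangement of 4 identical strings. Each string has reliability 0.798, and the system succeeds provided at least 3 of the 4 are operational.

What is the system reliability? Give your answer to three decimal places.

0.816

R = Σ_{i=3}^{4} C(4,i) p^i (1−p)^{4−i} with p = 0.798
C(4,3)·0.798^3·0.202^1 = 0.41060
C(4,4)·0.798^4·0.202^0 = 0.40552
Sum = 0.816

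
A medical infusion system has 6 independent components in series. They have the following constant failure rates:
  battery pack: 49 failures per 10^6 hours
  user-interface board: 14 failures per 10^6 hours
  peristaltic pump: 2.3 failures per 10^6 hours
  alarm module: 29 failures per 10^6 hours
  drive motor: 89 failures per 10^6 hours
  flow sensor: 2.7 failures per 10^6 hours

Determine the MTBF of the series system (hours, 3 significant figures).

5380

Series of exponential components: λ_sys = Σ λ_i
λ_sys = 0.000049 + 0.000014 + 0.0000023 + 0.000029 + 0.000089 + 0.0000027 = 1.8600e-04 /h
MTBF = 1 / λ_sys = 5380 h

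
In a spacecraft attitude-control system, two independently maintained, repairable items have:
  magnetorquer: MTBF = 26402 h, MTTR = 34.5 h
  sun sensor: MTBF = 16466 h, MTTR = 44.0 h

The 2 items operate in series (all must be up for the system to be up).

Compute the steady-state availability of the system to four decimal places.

A(magnetorquer) = MTBF/(MTBF+MTTR) = 26402/(26402+34.5) = 0.998695
A(sun sensor) = MTBF/(MTBF+MTTR) = 16466/(16466+44.0) = 0.997335
Series availability: 0.998695 × 0.997335 = 0.9960

0.9960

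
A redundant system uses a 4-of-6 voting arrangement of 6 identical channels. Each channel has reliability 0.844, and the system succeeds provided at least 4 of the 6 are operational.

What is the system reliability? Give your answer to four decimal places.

R = Σ_{i=4}^{6} C(6,i) p^i (1−p)^{6−i} with p = 0.844
C(6,4)·0.844^4·0.156^2 = 0.185230
C(6,5)·0.844^5·0.156^1 = 0.400856
C(6,6)·0.844^6·0.156^0 = 0.361455
Sum = 0.9475

0.9475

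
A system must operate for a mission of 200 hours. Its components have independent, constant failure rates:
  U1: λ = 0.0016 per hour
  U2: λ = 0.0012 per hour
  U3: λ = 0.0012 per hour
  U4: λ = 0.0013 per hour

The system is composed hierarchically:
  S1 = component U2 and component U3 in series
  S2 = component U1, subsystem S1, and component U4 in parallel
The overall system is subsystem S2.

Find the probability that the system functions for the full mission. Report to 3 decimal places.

0.976

R(U1) = exp(−0.0016 × 200) = 0.72615
R(U2) = exp(−0.0012 × 200) = 0.78663
R(U3) = exp(−0.0012 × 200) = 0.78663
R(U4) = exp(−0.0013 × 200) = 0.77105
Series (U2 and U3): 0.78663 × 0.78663 = 0.61879
Parallel (U1, [0.61879], and U4): 1 − (1 − 0.72615)(1 − 0.61879)(1 − 0.77105) = 0.976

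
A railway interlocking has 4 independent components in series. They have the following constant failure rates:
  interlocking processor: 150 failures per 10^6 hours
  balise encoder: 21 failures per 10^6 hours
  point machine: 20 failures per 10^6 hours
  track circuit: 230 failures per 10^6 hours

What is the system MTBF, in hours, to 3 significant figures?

2380

Series of exponential components: λ_sys = Σ λ_i
λ_sys = 0.00015 + 0.000021 + 0.000020 + 0.00023 = 4.2100e-04 /h
MTBF = 1 / λ_sys = 2380 h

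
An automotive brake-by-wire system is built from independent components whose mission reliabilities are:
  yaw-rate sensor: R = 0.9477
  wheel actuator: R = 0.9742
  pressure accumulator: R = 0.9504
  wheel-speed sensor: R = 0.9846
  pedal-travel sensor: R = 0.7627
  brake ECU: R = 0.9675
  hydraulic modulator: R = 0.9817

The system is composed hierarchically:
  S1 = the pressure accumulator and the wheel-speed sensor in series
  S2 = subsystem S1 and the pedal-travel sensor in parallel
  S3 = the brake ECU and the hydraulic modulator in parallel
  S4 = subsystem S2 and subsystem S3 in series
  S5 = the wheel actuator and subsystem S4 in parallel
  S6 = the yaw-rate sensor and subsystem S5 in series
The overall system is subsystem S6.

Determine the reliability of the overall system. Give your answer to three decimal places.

0.947

Series (pressure accumulator and wheel-speed sensor): 0.95040 × 0.98460 = 0.93576
Parallel ([0.93576] and pedal-travel sensor): 1 − (1 − 0.93576)(1 − 0.76270) = 0.98476
Parallel (brake ECU and hydraulic modulator): 1 − (1 − 0.96750)(1 − 0.98170) = 0.99941
Series ([0.98476] and [0.99941]): 0.98476 × 0.99941 = 0.98418
Parallel (wheel actuator and [0.98418]): 1 − (1 − 0.97420)(1 − 0.98418) = 0.99959
Series (yaw-rate sensor and [0.99959]): 0.94770 × 0.99959 = 0.947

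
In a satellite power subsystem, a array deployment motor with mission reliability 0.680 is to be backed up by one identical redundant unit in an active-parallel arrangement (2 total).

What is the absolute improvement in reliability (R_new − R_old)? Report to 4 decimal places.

0.2176

R_before = 0.680
R_after = 1 − (1 − 0.680)^2 = 0.8976
ΔR = 0.8976 − 0.680 = 0.2176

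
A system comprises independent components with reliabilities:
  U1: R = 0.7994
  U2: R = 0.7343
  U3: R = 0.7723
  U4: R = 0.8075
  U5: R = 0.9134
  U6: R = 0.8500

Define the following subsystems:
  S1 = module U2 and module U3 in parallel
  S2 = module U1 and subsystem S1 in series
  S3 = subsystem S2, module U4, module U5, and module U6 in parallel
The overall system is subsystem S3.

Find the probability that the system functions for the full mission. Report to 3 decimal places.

0.999

Parallel (U2 and U3): 1 − (1 − 0.73430)(1 − 0.77230) = 0.93950
Series (U1 and [0.93950]): 0.79940 × 0.93950 = 0.75104
Parallel ([0.75104], U4, U5, and U6): 1 − (1 − 0.75104)(1 − 0.80750)(1 − 0.91340)(1 − 0.85000) = 0.999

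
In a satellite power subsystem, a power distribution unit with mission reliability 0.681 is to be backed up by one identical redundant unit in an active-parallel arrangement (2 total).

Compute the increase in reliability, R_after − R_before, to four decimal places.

R_before = 0.681
R_after = 1 − (1 − 0.681)^2 = 0.8982
ΔR = 0.8982 − 0.681 = 0.2172

0.2172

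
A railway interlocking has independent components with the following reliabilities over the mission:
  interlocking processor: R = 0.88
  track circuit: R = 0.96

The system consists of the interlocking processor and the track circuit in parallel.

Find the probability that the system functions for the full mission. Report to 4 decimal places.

0.9952

Parallel (interlocking processor and track circuit): 1 − (1 − 0.880000)(1 − 0.960000) = 0.9952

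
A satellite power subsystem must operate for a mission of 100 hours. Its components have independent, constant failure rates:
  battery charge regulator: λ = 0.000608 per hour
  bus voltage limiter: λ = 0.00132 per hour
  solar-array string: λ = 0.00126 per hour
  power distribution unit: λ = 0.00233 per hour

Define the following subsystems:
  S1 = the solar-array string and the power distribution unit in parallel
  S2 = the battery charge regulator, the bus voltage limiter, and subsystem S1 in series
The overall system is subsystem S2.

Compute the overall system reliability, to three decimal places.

R(battery charge regulator) = exp(−0.000608 × 100) = 0.94101
R(bus voltage limiter) = exp(−0.00132 × 100) = 0.87634
R(solar-array string) = exp(−0.00126 × 100) = 0.88161
R(power distribution unit) = exp(−0.00233 × 100) = 0.79215
Parallel (solar-array string and power distribution unit): 1 − (1 − 0.88161)(1 − 0.79215) = 0.97539
Series (battery charge regulator, bus voltage limiter, and [0.97539]): 0.94101 × 0.87634 × 0.97539 = 0.804

0.804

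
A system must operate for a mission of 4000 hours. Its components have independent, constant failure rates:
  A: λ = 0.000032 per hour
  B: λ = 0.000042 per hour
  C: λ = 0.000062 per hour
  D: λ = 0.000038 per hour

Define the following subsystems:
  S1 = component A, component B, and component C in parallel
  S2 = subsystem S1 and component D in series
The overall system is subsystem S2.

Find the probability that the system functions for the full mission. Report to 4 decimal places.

0.8555

R(A) = exp(−0.000032 × 4000) = 0.879853
R(B) = exp(−0.000042 × 4000) = 0.845354
R(C) = exp(−0.000062 × 4000) = 0.780360
R(D) = exp(−0.000038 × 4000) = 0.858988
Parallel (A, B, and C): 1 − (1 − 0.879853)(1 − 0.845354)(1 − 0.780360) = 0.995919
Series ([0.995919] and D): 0.995919 × 0.858988 = 0.8555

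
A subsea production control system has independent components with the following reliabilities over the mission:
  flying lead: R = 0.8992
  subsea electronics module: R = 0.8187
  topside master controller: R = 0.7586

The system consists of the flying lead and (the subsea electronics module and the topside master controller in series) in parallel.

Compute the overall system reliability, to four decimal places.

Series (subsea electronics module and topside master controller): 0.818700 × 0.758600 = 0.621066
Parallel (flying lead and [0.621066]): 1 − (1 − 0.899200)(1 − 0.621066) = 0.9618

0.9618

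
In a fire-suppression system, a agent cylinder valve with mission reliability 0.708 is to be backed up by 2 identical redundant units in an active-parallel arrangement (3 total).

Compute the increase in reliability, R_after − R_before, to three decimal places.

R_before = 0.708
R_after = 1 − (1 − 0.708)^3 = 0.975
ΔR = 0.975 − 0.708 = 0.267

0.267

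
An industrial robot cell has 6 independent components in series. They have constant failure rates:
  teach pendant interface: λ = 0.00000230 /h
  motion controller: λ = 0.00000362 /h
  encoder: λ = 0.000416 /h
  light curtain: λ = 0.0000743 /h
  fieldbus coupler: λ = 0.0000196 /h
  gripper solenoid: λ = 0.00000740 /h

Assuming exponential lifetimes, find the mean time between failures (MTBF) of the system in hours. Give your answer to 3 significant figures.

Series of exponential components: λ_sys = Σ λ_i
λ_sys = 0.00000230 + 0.00000362 + 0.000416 + 0.0000743 + 0.0000196 + 0.00000740 = 5.2322e-04 /h
MTBF = 1 / λ_sys = 1910 h

1910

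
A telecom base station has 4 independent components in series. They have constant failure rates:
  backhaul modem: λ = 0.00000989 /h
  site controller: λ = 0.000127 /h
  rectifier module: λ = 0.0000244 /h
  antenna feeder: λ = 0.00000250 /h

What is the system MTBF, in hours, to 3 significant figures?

6110

Series of exponential components: λ_sys = Σ λ_i
λ_sys = 0.00000989 + 0.000127 + 0.0000244 + 0.00000250 = 1.6379e-04 /h
MTBF = 1 / λ_sys = 6110 h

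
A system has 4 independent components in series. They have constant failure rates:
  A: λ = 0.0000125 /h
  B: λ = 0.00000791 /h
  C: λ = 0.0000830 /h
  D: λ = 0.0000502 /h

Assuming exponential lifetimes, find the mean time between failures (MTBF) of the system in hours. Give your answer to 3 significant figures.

Series of exponential components: λ_sys = Σ λ_i
λ_sys = 0.0000125 + 0.00000791 + 0.0000830 + 0.0000502 = 1.5361e-04 /h
MTBF = 1 / λ_sys = 6510 h

6510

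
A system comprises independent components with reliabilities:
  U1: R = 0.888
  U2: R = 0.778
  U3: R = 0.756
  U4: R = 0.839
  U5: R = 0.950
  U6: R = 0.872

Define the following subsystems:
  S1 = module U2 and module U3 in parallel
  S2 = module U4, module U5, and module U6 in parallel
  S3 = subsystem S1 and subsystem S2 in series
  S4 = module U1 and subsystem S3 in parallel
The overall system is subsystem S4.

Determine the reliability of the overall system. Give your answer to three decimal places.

Parallel (U2 and U3): 1 − (1 − 0.77800)(1 − 0.75600) = 0.94583
Parallel (U4, U5, and U6): 1 − (1 − 0.83900)(1 − 0.95000)(1 − 0.87200) = 0.99897
Series ([0.94583] and [0.99897]): 0.94583 × 0.99897 = 0.94486
Parallel (U1 and [0.94486]): 1 − (1 − 0.88800)(1 − 0.94486) = 0.994

0.994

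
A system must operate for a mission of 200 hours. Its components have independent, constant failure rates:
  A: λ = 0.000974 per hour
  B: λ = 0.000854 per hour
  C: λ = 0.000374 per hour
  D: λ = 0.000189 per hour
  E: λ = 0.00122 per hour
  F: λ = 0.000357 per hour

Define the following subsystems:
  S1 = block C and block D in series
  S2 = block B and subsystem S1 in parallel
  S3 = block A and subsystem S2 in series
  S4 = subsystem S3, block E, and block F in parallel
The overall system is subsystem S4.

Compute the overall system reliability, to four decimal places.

R(A) = exp(−0.000974 × 200) = 0.822999
R(B) = exp(−0.000854 × 200) = 0.842990
R(C) = exp(−0.000374 × 200) = 0.927929
R(D) = exp(−0.000189 × 200) = 0.962906
R(E) = exp(−0.00122 × 200) = 0.783488
R(F) = exp(−0.000357 × 200) = 0.931089
Series (C and D): 0.927929 × 0.962906 = 0.893508
Parallel (B and [0.893508]): 1 − (1 − 0.842990)(1 − 0.893508) = 0.983280
Series (A and [0.983280]): 0.822999 × 0.983280 = 0.809238
Parallel ([0.809238], E, and F): 1 − (1 − 0.809238)(1 − 0.783488)(1 − 0.931089) = 0.9972

0.9972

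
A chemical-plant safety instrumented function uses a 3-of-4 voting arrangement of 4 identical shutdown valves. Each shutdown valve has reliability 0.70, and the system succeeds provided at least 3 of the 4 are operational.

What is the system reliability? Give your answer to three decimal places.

0.652

R = Σ_{i=3}^{4} C(4,i) p^i (1−p)^{4−i} with p = 0.70
C(4,3)·0.70^3·0.30^1 = 0.41160
C(4,4)·0.70^4·0.30^0 = 0.24010
Sum = 0.652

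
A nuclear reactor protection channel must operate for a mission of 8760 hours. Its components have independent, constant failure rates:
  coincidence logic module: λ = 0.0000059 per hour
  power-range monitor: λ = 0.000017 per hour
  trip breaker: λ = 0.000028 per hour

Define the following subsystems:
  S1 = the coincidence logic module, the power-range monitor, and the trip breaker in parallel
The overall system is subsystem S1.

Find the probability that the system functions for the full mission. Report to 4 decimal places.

R(coincidence logic module) = exp(−0.0000059 × 8760) = 0.949629
R(power-range monitor) = exp(−0.000017 × 8760) = 0.861638
R(trip breaker) = exp(−0.000028 × 8760) = 0.782485
Parallel (coincidence logic module, power-range monitor, and trip breaker): 1 − (1 − 0.949629)(1 − 0.861638)(1 − 0.782485) = 0.9985

0.9985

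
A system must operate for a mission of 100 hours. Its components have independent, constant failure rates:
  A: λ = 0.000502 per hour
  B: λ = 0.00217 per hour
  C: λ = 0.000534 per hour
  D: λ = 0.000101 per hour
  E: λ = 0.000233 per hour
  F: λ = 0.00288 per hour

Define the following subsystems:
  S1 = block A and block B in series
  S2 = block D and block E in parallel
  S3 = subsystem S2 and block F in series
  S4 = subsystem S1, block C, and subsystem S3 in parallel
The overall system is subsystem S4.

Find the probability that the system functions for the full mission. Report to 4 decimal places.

0.9969

R(A) = exp(−0.000502 × 100) = 0.951039
R(B) = exp(−0.00217 × 100) = 0.804930
R(C) = exp(−0.000534 × 100) = 0.948001
R(D) = exp(−0.000101 × 100) = 0.989951
R(E) = exp(−0.000233 × 100) = 0.976969
R(F) = exp(−0.00288 × 100) = 0.749762
Series (A and B): 0.951039 × 0.804930 = 0.765520
Parallel (D and E): 1 − (1 − 0.989951)(1 − 0.976969) = 0.999769
Series ([0.999769] and F): 0.999769 × 0.749762 = 0.749589
Parallel ([0.765520], C, and [0.749589]): 1 − (1 − 0.765520)(1 − 0.948001)(1 − 0.749589) = 0.9969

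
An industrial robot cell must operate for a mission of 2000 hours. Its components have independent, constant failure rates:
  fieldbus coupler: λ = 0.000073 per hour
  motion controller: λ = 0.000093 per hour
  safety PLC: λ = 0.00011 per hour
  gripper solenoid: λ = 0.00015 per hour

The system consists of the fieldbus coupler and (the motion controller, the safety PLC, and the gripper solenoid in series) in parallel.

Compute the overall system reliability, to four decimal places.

R(fieldbus coupler) = exp(−0.000073 × 2000) = 0.864158
R(motion controller) = exp(−0.000093 × 2000) = 0.830274
R(safety PLC) = exp(−0.00011 × 2000) = 0.802519
R(gripper solenoid) = exp(−0.00015 × 2000) = 0.740818
Series (motion controller, safety PLC, and gripper solenoid): 0.830274 × 0.802519 × 0.740818 = 0.493615
Parallel (fieldbus coupler and [0.493615]): 1 − (1 − 0.864158)(1 − 0.493615) = 0.9312

0.9312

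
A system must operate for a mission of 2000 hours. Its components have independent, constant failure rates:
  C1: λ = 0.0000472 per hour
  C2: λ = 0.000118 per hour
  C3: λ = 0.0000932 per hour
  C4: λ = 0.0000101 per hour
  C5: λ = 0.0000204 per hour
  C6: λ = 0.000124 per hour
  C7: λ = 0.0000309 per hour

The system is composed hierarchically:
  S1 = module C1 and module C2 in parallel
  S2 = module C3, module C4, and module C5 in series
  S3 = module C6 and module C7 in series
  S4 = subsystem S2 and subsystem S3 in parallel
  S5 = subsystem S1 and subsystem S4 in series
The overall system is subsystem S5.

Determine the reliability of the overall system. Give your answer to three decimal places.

0.924

R(C1) = exp(−0.0000472 × 2000) = 0.90992
R(C2) = exp(−0.000118 × 2000) = 0.78978
R(C3) = exp(−0.0000932 × 2000) = 0.82994
R(C4) = exp(−0.0000101 × 2000) = 0.98000
R(C5) = exp(−0.0000204 × 2000) = 0.96002
R(C6) = exp(−0.000124 × 2000) = 0.78036
R(C7) = exp(−0.0000309 × 2000) = 0.94007
Parallel (C1 and C2): 1 − (1 − 0.90992)(1 − 0.78978) = 0.98106
Series (C3, C4, and C5): 0.82994 × 0.98000 × 0.96002 = 0.78082
Series (C6 and C7): 0.78036 × 0.94007 = 0.73359
Parallel ([0.78082] and [0.73359]): 1 − (1 − 0.78082)(1 − 0.73359) = 0.94161
Series ([0.98106] and [0.94161]): 0.98106 × 0.94161 = 0.924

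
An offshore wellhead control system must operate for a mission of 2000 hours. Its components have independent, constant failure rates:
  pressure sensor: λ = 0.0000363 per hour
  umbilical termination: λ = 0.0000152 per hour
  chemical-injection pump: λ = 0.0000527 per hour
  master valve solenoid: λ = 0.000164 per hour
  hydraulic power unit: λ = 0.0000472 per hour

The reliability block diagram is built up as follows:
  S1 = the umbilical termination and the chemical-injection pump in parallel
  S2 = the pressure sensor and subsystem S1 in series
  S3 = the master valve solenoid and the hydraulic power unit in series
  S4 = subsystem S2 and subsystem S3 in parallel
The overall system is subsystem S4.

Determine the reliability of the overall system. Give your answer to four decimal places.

R(pressure sensor) = exp(−0.0000363 × 2000) = 0.929973
R(umbilical termination) = exp(−0.0000152 × 2000) = 0.970057
R(chemical-injection pump) = exp(−0.0000527 × 2000) = 0.899964
R(master valve solenoid) = exp(−0.000164 × 2000) = 0.720363
R(hydraulic power unit) = exp(−0.0000472 × 2000) = 0.909919
Parallel (umbilical termination and chemical-injection pump): 1 − (1 − 0.970057)(1 − 0.899964) = 0.997005
Series (pressure sensor and [0.997005]): 0.929973 × 0.997005 = 0.927188
Series (master valve solenoid and hydraulic power unit): 0.720363 × 0.909919 = 0.655472
Parallel ([0.927188] and [0.655472]): 1 − (1 − 0.927188)(1 − 0.655472) = 0.9749

0.9749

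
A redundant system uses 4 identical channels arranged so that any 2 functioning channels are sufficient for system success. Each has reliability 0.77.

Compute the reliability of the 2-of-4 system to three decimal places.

0.960

R = Σ_{i=2}^{4} C(4,i) p^i (1−p)^{4−i} with p = 0.77
C(4,2)·0.77^2·0.23^2 = 0.18819
C(4,3)·0.77^3·0.23^1 = 0.42001
C(4,4)·0.77^4·0.23^0 = 0.35153
Sum = 0.960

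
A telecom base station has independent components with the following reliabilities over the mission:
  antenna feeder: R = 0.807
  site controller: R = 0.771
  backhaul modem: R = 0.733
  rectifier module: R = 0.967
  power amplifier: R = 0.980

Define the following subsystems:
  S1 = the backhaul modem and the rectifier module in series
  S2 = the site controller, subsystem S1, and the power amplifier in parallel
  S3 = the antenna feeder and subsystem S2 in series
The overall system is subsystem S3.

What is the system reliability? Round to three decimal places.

Series (backhaul modem and rectifier module): 0.73300 × 0.96700 = 0.70881
Parallel (site controller, [0.70881], and power amplifier): 1 − (1 − 0.77100)(1 − 0.70881)(1 − 0.98000) = 0.99867
Series (antenna feeder and [0.99867]): 0.80700 × 0.99867 = 0.806

0.806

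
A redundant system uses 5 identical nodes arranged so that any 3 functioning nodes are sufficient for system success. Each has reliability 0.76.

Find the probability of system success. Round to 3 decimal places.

R = Σ_{i=3}^{5} C(5,i) p^i (1−p)^{5−i} with p = 0.76
C(5,3)·0.76^3·0.24^2 = 0.25285
C(5,4)·0.76^4·0.24^1 = 0.40035
C(5,5)·0.76^5·0.24^0 = 0.25355
Sum = 0.907

0.907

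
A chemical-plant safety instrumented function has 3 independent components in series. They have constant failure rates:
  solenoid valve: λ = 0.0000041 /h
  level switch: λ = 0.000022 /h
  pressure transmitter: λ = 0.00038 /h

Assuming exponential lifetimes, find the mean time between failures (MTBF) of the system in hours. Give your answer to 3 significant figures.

2460

Series of exponential components: λ_sys = Σ λ_i
λ_sys = 0.0000041 + 0.000022 + 0.00038 = 4.0610e-04 /h
MTBF = 1 / λ_sys = 2460 h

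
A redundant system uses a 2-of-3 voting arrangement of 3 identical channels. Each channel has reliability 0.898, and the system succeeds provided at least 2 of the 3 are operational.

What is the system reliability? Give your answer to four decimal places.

R = Σ_{i=2}^{3} C(3,i) p^i (1−p)^{3−i} with p = 0.898
C(3,2)·0.898^2·0.102^1 = 0.246760
C(3,3)·0.898^3·0.102^0 = 0.724151
Sum = 0.9709

0.9709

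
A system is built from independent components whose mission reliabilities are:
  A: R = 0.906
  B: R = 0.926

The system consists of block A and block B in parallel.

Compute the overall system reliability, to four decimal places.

0.9930

Parallel (A and B): 1 − (1 − 0.906000)(1 − 0.926000) = 0.9930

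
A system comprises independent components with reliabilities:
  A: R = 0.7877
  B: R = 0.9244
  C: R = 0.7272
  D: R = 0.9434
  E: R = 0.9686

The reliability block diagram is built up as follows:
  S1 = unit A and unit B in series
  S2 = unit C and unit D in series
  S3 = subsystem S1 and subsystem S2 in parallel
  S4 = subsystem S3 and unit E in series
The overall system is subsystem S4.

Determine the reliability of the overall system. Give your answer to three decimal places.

Series (A and B): 0.78770 × 0.92440 = 0.72815
Series (C and D): 0.72720 × 0.94340 = 0.68604
Parallel ([0.72815] and [0.68604]): 1 − (1 − 0.72815)(1 − 0.68604) = 0.91465
Series ([0.91465] and E): 0.91465 × 0.96860 = 0.886

0.886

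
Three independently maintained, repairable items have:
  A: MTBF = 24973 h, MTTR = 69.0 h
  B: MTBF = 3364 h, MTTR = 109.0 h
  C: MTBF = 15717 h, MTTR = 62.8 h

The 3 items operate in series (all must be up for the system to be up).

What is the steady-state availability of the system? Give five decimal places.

0.96210

A(A) = MTBF/(MTBF+MTTR) = 24973/(24973+69.0) = 0.997245
A(B) = MTBF/(MTBF+MTTR) = 3364/(3364+109.0) = 0.968615
A(C) = MTBF/(MTBF+MTTR) = 15717/(15717+62.8) = 0.996020
Series availability: 0.997245 × 0.968615 × 0.996020 = 0.96210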